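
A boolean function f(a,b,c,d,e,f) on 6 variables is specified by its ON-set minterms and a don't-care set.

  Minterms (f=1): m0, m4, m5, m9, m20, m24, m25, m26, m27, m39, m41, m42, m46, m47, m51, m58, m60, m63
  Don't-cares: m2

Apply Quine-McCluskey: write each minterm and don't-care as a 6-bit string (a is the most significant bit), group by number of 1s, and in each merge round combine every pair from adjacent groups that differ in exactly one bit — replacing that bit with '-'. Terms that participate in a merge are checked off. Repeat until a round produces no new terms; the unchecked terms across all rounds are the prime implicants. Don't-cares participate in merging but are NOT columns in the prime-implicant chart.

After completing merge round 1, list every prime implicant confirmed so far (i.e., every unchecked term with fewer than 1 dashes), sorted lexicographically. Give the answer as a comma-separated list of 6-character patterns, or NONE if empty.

110011, 111100

[col 0] 000000*, 000010*, 000100*, 000101*, 001001*, 010100*, 011000*, 011001*, 011010*, 011011*, 100111*, 101001*, 101010*, 101110*, 101111*, 110011, 111010*, 111100, 111111*
[col 1] -01001, -11010, 0-0100, 0-1001, 000-00, 0000-0, 00010-, 0110-0*, 0110-1*, 01100-*, 01101-*, 1-1010, 1-1111, 10-111, 101-10, 10111-
[col 2] 0110--
Prime implicants: -01001, -11010, 0-0100, 0-1001, 000-00, 0000-0, 00010-, 0110--, 1-1010, 1-1111, 10-111, 101-10, 10111-, 110011, 111100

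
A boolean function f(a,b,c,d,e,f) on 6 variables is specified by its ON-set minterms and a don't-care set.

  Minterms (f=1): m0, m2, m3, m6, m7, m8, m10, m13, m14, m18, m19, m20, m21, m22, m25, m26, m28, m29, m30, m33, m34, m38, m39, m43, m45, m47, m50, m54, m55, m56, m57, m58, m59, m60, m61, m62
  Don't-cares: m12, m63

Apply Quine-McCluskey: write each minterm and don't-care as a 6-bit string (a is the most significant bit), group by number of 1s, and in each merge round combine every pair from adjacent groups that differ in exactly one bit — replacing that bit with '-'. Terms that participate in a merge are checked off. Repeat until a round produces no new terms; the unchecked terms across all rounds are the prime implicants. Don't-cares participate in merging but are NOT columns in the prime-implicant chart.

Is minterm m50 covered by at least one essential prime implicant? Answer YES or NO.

Round 0: 000000✓ 000010✓ 000011✓ 000110✓ 000111✓ 001000✓ 001010✓ 001100✓ 001101✓ 001110✓ 010010✓ 010011✓ 010100✓ 010101✓ 010110✓ 011001✓ 011010✓ 011100✓ 011101✓ 011110✓ 100001 100010✓ 100110✓ 100111✓ 101011✓ 101101✓ 101111✓ 110010✓ 110110✓ 110111✓ 111000✓ 111001✓ 111010✓ 111011✓ 111100✓ 111101✓ 111110✓ 111111✓
Round 1: -00010✓ -00110✓ -00111✓ -01101✓ -10010✓ -10110✓ -11001✓ -11010✓ -11100✓ -11101✓ -11110✓ 0-0010✓ 0-0011✓ 0-0110✓ 0-1010✓ 0-1100✓ 0-1101✓ 0-1110✓ 00-000✓ 00-010✓ 00-110✓ 000-10✓ 000-11✓ 0000-0✓ 00001-✓ 00011-✓ 001-00✓ 001-10✓ 0010-0✓ 0011-0✓ 00110-✓ 01-010✓ 01-100✓ 01-101✓ 01-110✓ 010-10✓ 01001-✓ 0101-0✓ 01010-✓ 011-01✓ 011-10✓ 0111-0✓ 01110-✓ 1-0010✓ 1-0110✓ 1-0111✓ 1-1011✓ 1-1101✓ 1-1111✓ 10-111✓ 100-10✓ 10011-✓ 101-11✓ 1011-1✓ 11-010✓ 11-110✓ 11-111✓ 110-10✓ 11011-✓ 111-00✓ 111-01✓ 111-10✓ 111-11✓ 1110-0✓ 1110-1✓ 11100-✓ 11101-✓ 1111-0✓ 1111-1✓ 11110-✓ 11111-✓
Round 2: --0010✓ --0110✓ --1101 -00-10✓ -0011- -1-010✓ -1-110✓ -10-10✓ -11-01 -11-10✓ -111-0 -1110- 0--010✓ 0--110✓ 0-0-10✓ 0-001- 0-1-10✓ 0-11-0 0-110- 00--10✓ 00-0-0 000-1- 001--0 01--10✓ 01-1-0 01-10- 1--111 1-0-10✓ 1-011- 1-1-11 1-11-1 11--10✓ 11-11- 111--0✓ 111--1✓ 111-0-✓ 111-1-✓ 1110--✓ 1111--✓
Round 3: --0-10 -1--10 0---10 111---
PIs = {--0-10, --1101, -0011-, -1--10, -11-01, -111-0, -1110-, 0---10, 0-001-, 0-11-0, 0-110-, 00-0-0, 000-1-, 001--0, 01-1-0, 01-10-, 1--111, 1-011-, 1-1-11, 1-11-1, 100001, 11-11-, 111---}
Coverage chart:
  m0: 00-0-0 ←essential
  m2: --0-10,0---10,0-001-,00-0-0,000-1-
  m3: 0-001-,000-1-
  m6: --0-10,-0011-,0---10,000-1-
  m7: -0011-,000-1-
  m8: 00-0-0,001--0
  m10: 0---10,00-0-0,001--0
  m13: --1101,0-110-
  m14: 0---10,0-11-0,001--0
  m18: --0-10,-1--10,0---10,0-001-
  m19: 0-001- ←essential
  m20: 01-1-0,01-10-
  m21: 01-10- ←essential
  m22: --0-10,-1--10,0---10,01-1-0
  m25: -11-01 ←essential
  m26: -1--10,0---10
  m28: -111-0,-1110-,0-11-0,0-110-,01-1-0,01-10-
  m29: --1101,-11-01,-1110-,0-110-,01-10-
  m30: -1--10,-111-0,0---10,0-11-0,01-1-0
  m33: 100001 ←essential
  m34: --0-10 ←essential
  m38: --0-10,-0011-,1-011-
  m39: -0011-,1--111,1-011-
  m43: 1-1-11 ←essential
  m45: --1101,1-11-1
  m47: 1--111,1-1-11,1-11-1
  m50: --0-10,-1--10
  m54: --0-10,-1--10,1-011-,11-11-
  m55: 1--111,1-011-,11-11-
  m56: 111--- ←essential
  m57: -11-01,111---
  m58: -1--10,111---
  m59: 1-1-11,111---
  m60: -111-0,-1110-,111---
  m61: --1101,-11-01,-1110-,1-11-1,111---
  m62: -1--10,-111-0,11-11-,111---
Essential: --0-10, -11-01, 0-001-, 00-0-0, 01-10-, 1-1-11, 100001, 111---

YES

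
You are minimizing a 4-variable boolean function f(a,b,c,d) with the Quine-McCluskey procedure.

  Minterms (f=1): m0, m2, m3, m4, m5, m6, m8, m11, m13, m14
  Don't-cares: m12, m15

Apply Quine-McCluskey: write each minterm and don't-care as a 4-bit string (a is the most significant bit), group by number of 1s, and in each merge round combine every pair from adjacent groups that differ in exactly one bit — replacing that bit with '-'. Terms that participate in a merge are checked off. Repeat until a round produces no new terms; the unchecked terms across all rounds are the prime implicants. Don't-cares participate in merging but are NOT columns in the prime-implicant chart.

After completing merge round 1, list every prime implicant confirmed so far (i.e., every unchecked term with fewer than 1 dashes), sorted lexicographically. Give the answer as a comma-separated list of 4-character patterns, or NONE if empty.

NONE

[col 0] 0000*, 0010*, 0011*, 0100*, 0101*, 0110*, 1000*, 1011*, 1100*, 1101*, 1110*, 1111*
[col 1] -000*, -011, -100*, -101*, -110*, 0-00*, 0-10*, 00-0*, 001-, 01-0*, 010-*, 1-00*, 1-11, 11-0*, 11-1*, 110-*, 111-*
[col 2] --00, -1-0, -10-, 0--0, 11--
Prime implicants: --00, -011, -1-0, -10-, 0--0, 001-, 1-11, 11--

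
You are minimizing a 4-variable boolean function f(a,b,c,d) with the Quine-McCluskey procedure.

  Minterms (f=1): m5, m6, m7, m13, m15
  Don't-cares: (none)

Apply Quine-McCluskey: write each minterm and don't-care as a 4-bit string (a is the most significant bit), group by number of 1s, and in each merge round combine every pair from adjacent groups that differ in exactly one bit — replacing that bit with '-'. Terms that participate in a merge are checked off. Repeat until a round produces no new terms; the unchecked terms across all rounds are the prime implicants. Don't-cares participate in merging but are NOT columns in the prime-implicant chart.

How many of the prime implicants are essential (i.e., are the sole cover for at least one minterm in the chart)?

[col 0] 0101*, 0110*, 0111*, 1101*, 1111*
[col 1] -101*, -111*, 01-1*, 011-, 11-1*
[col 2] -1-1
Prime implicants: -1-1, 011-
PI chart (minterm → PIs covering it):
  5 | -1-1  (sole → essential)
  6 | 011-  (sole → essential)
  7 | -1-1,011-
  13 | -1-1  (sole → essential)
  15 | -1-1  (sole → essential)
Essential prime implicants: -1-1, 011-

2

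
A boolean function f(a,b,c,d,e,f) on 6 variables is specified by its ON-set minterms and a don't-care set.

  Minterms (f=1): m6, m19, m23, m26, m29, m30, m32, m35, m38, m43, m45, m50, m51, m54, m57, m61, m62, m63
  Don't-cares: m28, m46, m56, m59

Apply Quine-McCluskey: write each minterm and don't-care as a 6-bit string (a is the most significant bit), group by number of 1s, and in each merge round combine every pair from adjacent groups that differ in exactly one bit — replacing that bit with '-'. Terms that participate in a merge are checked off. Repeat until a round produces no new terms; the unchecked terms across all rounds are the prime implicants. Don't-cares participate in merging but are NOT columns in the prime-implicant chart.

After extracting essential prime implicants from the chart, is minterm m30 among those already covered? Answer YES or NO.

YES

Round 0: 000110✓ 010011✓ 010111✓ 011010✓ 011100✓ 011101✓ 011110✓ 100000 100011✓ 100110✓ 101011✓ 101101✓ 101110✓ 110010✓ 110011✓ 110110✓ 111000✓ 111001✓ 111011✓ 111101✓ 111110✓ 111111✓
Round 1: -00110 -10011 -11101 -11110 010-11 011-10 0111-0 01110- 1-0011✓ 1-0110✓ 1-1011✓ 1-1101 1-1110✓ 10-011✓ 10-110✓ 11-011✓ 11-110✓ 110-10 11001- 111-01✓ 111-11✓ 1110-1✓ 11100- 1111-1✓ 11111-
Round 2: 1--011 1--110 111--1
PIs = {-00110, -10011, -11101, -11110, 010-11, 011-10, 0111-0, 01110-, 1--011, 1--110, 1-1101, 100000, 110-10, 11001-, 111--1, 11100-, 11111-}
Coverage chart:
  m6: -00110 ←essential
  m19: -10011,010-11
  m23: 010-11 ←essential
  m26: 011-10 ←essential
  m29: -11101,01110-
  m30: -11110,011-10,0111-0
  m32: 100000 ←essential
  m35: 1--011 ←essential
  m38: -00110,1--110
  m43: 1--011 ←essential
  m45: 1-1101 ←essential
  m50: 110-10,11001-
  m51: -10011,1--011,11001-
  m54: 1--110,110-10
  m57: 111--1,11100-
  m61: -11101,1-1101,111--1
  m62: -11110,1--110,11111-
  m63: 111--1,11111-
Essential: -00110, 010-11, 011-10, 1--011, 1-1101, 100000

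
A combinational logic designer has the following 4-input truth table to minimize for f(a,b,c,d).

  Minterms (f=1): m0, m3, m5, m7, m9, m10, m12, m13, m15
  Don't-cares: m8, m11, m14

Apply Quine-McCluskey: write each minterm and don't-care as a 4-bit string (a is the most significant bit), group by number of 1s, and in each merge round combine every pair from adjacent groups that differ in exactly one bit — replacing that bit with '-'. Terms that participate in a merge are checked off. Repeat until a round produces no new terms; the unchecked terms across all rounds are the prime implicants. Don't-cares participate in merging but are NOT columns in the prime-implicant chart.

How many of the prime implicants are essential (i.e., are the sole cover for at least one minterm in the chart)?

[col 0] 0000*, 0011*, 0101*, 0111*, 1000*, 1001*, 1010*, 1011*, 1100*, 1101*, 1110*, 1111*
[col 1] -000, -011*, -101*, -111*, 0-11*, 01-1*, 1-00*, 1-01*, 1-10*, 1-11*, 10-0*, 10-1*, 100-*, 101-*, 11-0*, 11-1*, 110-*, 111-*
[col 2] --11, -1-1, 1--0*, 1--1*, 1-0-*, 1-1-*, 10--*, 11--*
[col 3] 1---
Prime implicants: --11, -000, -1-1, 1---
PI chart (minterm → PIs covering it):
  0 | -000  (sole → essential)
  3 | --11  (sole → essential)
  5 | -1-1  (sole → essential)
  7 | --11,-1-1
  9 | 1---  (sole → essential)
  10 | 1---  (sole → essential)
  12 | 1---  (sole → essential)
  13 | -1-1,1---
  15 | --11,-1-1,1---
Essential prime implicants: --11, -000, -1-1, 1---

4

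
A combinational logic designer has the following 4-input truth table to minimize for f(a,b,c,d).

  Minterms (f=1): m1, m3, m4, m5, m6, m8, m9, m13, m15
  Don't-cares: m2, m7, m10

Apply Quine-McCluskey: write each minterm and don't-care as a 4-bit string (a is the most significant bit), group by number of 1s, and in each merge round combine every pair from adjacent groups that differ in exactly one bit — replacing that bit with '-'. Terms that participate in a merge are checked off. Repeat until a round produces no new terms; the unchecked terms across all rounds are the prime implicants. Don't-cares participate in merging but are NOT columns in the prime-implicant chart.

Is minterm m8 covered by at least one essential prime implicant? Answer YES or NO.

Round 0: 0001✓ 0010✓ 0011✓ 0100✓ 0101✓ 0110✓ 0111✓ 1000✓ 1001✓ 1010✓ 1101✓ 1111✓
Round 1: -001✓ -010 -101✓ -111✓ 0-01✓ 0-10✓ 0-11✓ 00-1✓ 001-✓ 01-0✓ 01-1✓ 010-✓ 011-✓ 1-01✓ 10-0 100- 11-1✓
Round 2: --01 -1-1 0--1 0-1- 01--
PIs = {--01, -010, -1-1, 0--1, 0-1-, 01--, 10-0, 100-}
Coverage chart:
  m1: --01,0--1
  m3: 0--1,0-1-
  m4: 01-- ←essential
  m5: --01,-1-1,0--1,01--
  m6: 0-1-,01--
  m8: 10-0,100-
  m9: --01,100-
  m13: --01,-1-1
  m15: -1-1 ←essential
Essential: -1-1, 01--

NO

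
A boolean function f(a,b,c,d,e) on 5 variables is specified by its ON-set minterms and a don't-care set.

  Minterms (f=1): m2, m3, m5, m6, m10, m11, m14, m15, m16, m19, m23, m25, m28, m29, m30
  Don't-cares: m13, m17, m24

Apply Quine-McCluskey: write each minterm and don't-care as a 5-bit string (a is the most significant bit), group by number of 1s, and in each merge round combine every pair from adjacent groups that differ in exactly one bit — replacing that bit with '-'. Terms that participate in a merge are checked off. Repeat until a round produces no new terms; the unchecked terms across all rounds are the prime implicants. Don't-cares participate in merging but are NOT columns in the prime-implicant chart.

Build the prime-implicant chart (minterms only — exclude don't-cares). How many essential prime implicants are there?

size-2^0 implicants → 00010(✓)  00011(✓)  00101(✓)  00110(✓)  01010(✓)  01011(✓)  01101(✓)  01110(✓)  01111(✓)  10000(✓)  10001(✓)  10011(✓)  10111(✓)  11000(✓)  11001(✓)  11100(✓)  11101(✓)  11110(✓)
size-2^1 implicants → -0011  -1101  -1110  0-010(✓)  0-011(✓)  0-101  0-110(✓)  00-10(✓)  0001-(✓)  01-10(✓)  01-11(✓)  0101-(✓)  011-1  0111-(✓)  1-000(✓)  1-001(✓)  10-11  100-1  1000-(✓)  11-00(✓)  11-01(✓)  1100-(✓)  111-0  1110-(✓)
size-2^2 implicants → 0--10  0-01-  01-1-  1-00-  11-0-
Unchecked terms (primes): -0011, -1101, -1110, 0--10, 0-01-, 0-101, 01-1-, 011-1, 1-00-, 10-11, 100-1, 11-0-, 111-0
Minterm coverage:
  m2 ⊆ 0--10,0-01-
  m3 ⊆ -0011,0-01-
  m5 ⊆ 0-101 [E]
  m6 ⊆ 0--10 [E]
  m10 ⊆ 0--10,0-01-,01-1-
  m11 ⊆ 0-01-,01-1-
  m14 ⊆ -1110,0--10,01-1-
  m15 ⊆ 01-1-,011-1
  m16 ⊆ 1-00- [E]
  m19 ⊆ -0011,10-11,100-1
  m23 ⊆ 10-11 [E]
  m25 ⊆ 1-00-,11-0-
  m28 ⊆ 11-0-,111-0
  m29 ⊆ -1101,11-0-
  m30 ⊆ -1110,111-0
E = {0--10, 0-101, 1-00-, 10-11}

4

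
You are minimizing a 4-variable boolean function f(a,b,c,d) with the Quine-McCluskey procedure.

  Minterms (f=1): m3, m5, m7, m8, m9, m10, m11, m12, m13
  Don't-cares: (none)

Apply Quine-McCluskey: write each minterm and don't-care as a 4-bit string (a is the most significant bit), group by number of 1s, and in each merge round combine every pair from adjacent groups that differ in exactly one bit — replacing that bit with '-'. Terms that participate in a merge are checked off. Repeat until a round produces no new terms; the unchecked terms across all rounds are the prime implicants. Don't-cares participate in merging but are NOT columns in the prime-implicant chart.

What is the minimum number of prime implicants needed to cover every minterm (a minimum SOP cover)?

4

Round 0: 0011✓ 0101✓ 0111✓ 1000✓ 1001✓ 1010✓ 1011✓ 1100✓ 1101✓
Round 1: -011 -101 0-11 01-1 1-00✓ 1-01✓ 10-0✓ 10-1✓ 100-✓ 101-✓ 110-✓
Round 2: 1-0- 10--
PIs = {-011, -101, 0-11, 01-1, 1-0-, 10--}
Coverage chart:
  m3: -011,0-11
  m5: -101,01-1
  m7: 0-11,01-1
  m8: 1-0-,10--
  m9: 1-0-,10--
  m10: 10-- ←essential
  m11: -011,10--
  m12: 1-0- ←essential
  m13: -101,1-0-
Essential: 1-0-, 10--
Petrick residual → -011, 01-1
Min cover (4 terms): b'cd + a'bd + ac' + ab'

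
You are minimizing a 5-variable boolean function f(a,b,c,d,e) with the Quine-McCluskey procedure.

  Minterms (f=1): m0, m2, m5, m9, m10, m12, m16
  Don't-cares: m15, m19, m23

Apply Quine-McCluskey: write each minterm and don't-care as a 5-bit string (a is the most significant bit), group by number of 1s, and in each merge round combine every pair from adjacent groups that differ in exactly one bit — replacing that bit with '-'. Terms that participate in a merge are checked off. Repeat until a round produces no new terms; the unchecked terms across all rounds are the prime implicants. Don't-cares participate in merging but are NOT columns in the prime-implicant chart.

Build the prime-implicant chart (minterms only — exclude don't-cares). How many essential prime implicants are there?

5

size-2^0 implicants → 00000(✓)  00010(✓)  00101  01001  01010(✓)  01100  01111  10000(✓)  10011(✓)  10111(✓)
size-2^1 implicants → -0000  0-010  000-0  10-11
Unchecked terms (primes): -0000, 0-010, 000-0, 00101, 01001, 01100, 01111, 10-11
Minterm coverage:
  m0 ⊆ -0000,000-0
  m2 ⊆ 0-010,000-0
  m5 ⊆ 00101 [E]
  m9 ⊆ 01001 [E]
  m10 ⊆ 0-010 [E]
  m12 ⊆ 01100 [E]
  m16 ⊆ -0000 [E]
E = {-0000, 0-010, 00101, 01001, 01100}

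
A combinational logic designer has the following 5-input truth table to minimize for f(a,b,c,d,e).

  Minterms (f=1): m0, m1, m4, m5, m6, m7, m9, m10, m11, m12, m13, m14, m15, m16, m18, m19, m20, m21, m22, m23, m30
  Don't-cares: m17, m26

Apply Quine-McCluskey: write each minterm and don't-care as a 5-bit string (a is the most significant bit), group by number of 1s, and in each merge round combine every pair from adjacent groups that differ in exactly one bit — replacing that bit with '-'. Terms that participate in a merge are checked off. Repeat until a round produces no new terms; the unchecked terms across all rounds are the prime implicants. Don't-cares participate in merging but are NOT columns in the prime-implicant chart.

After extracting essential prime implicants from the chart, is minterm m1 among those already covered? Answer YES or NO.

[col 0] 00000*, 00001*, 00100*, 00101*, 00110*, 00111*, 01001*, 01010*, 01011*, 01100*, 01101*, 01110*, 01111*, 10000*, 10001*, 10010*, 10011*, 10100*, 10101*, 10110*, 10111*, 11010*, 11110*
[col 1] -0000*, -0001*, -0100*, -0101*, -0110*, -0111*, -1010*, -1110*, 0-001*, 0-100*, 0-101*, 0-110*, 0-111*, 00-00*, 00-01*, 0000-*, 001-0*, 001-1*, 0010-*, 0011-*, 01-01*, 01-10*, 01-11*, 010-1*, 0101-*, 011-0*, 011-1*, 0110-*, 0111-*, 1-010*, 1-110*, 10-00*, 10-01*, 10-10*, 10-11*, 100-0*, 100-1*, 1000-*, 1001-*, 101-0*, 101-1*, 1010-*, 1011-*, 11-10*
[col 2] --110, -0-00*, -0-01*, -000-*, -01-0*, -01-1*, -010-*, -011-*, -1-10, 0--01, 0-1-0*, 0-1-1*, 0-10-*, 0-11-*, 00-0-*, 001--*, 01--1, 01-1-, 011--*, 1--10, 10--0*, 10--1*, 10-0-*, 10-1-*, 100--*, 101--*
[col 3] -0-0-, -01--, 0-1--, 10---
Prime implicants: --110, -0-0-, -01--, -1-10, 0--01, 0-1--, 01--1, 01-1-, 1--10, 10---
PI chart (minterm → PIs covering it):
  0 | -0-0-  (sole → essential)
  1 | -0-0-,0--01
  4 | -0-0-,-01--,0-1--
  5 | -0-0-,-01--,0--01,0-1--
  6 | --110,-01--,0-1--
  7 | -01--,0-1--
  9 | 0--01,01--1
  10 | -1-10,01-1-
  11 | 01--1,01-1-
  12 | 0-1--  (sole → essential)
  13 | 0--01,0-1--,01--1
  14 | --110,-1-10,0-1--,01-1-
  15 | 0-1--,01--1,01-1-
  16 | -0-0-,10---
  18 | 1--10,10---
  19 | 10---  (sole → essential)
  20 | -0-0-,-01--,10---
  21 | -0-0-,-01--,10---
  22 | --110,-01--,1--10,10---
  23 | -01--,10---
  30 | --110,-1-10,1--10
Essential prime implicants: -0-0-, 0-1--, 10---

YES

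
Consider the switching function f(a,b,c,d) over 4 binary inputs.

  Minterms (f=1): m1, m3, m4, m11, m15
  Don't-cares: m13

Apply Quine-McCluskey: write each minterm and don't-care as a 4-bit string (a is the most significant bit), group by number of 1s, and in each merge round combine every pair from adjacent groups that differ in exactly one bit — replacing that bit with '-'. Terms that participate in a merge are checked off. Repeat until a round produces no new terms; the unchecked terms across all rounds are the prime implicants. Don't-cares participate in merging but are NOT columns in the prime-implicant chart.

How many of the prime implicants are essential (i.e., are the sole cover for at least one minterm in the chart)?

size-2^0 implicants → 0001(✓)  0011(✓)  0100  1011(✓)  1101(✓)  1111(✓)
size-2^1 implicants → -011  00-1  1-11  11-1
Unchecked terms (primes): -011, 00-1, 0100, 1-11, 11-1
Minterm coverage:
  m1 ⊆ 00-1 [E]
  m3 ⊆ -011,00-1
  m4 ⊆ 0100 [E]
  m11 ⊆ -011,1-11
  m15 ⊆ 1-11,11-1
E = {00-1, 0100}

2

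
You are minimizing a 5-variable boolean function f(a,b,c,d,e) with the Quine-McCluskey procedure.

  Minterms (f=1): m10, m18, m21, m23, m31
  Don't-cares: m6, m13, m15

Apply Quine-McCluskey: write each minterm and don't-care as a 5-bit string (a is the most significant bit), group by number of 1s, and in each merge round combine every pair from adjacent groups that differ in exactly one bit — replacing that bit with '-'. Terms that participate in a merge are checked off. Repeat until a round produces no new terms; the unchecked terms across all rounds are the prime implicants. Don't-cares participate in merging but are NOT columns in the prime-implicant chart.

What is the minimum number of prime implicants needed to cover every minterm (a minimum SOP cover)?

4

Round 0: 00110 01010 01101✓ 01111✓ 10010 10101✓ 10111✓ 11111✓
Round 1: -1111 011-1 1-111 101-1
PIs = {-1111, 00110, 01010, 011-1, 1-111, 10010, 101-1}
Coverage chart:
  m10: 01010 ←essential
  m18: 10010 ←essential
  m21: 101-1 ←essential
  m23: 1-111,101-1
  m31: -1111,1-111
Essential: 01010, 10010, 101-1
Petrick residual → -1111
Min cover (4 terms): bcde + a'bc'de' + ab'c'de' + ab'ce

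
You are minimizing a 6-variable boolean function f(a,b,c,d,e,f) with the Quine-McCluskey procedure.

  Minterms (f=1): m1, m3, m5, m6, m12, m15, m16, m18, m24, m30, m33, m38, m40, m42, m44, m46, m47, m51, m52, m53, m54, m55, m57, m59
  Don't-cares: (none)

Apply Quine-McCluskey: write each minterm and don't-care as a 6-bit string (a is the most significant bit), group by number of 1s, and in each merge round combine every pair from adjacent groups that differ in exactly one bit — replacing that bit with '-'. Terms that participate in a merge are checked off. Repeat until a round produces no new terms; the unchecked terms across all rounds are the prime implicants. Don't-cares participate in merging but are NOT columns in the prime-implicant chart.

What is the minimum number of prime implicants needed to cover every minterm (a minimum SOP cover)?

13

[col 0] 000001*, 000011*, 000101*, 000110*, 001100*, 001111*, 010000*, 010010*, 011000*, 011110, 100001*, 100110*, 101000*, 101010*, 101100*, 101110*, 101111*, 110011*, 110100*, 110101*, 110110*, 110111*, 111001*, 111011*
[col 1] -00001, -00110, -01100, -01111, 000-01, 0000-1, 01-000, 0100-0, 1-0110, 10-110, 101-00*, 101-10*, 1010-0*, 1011-0*, 10111-, 11-011, 110-11, 1101-0*, 1101-1*, 11010-*, 11011-*, 1110-1
[col 2] 101--0, 1101--
Prime implicants: -00001, -00110, -01100, -01111, 000-01, 0000-1, 01-000, 0100-0, 011110, 1-0110, 10-110, 101--0, 10111-, 11-011, 110-11, 1101--, 1110-1
PI chart (minterm → PIs covering it):
  1 | -00001,000-01,0000-1
  3 | 0000-1  (sole → essential)
  5 | 000-01  (sole → essential)
  6 | -00110  (sole → essential)
  12 | -01100  (sole → essential)
  15 | -01111  (sole → essential)
  16 | 01-000,0100-0
  18 | 0100-0  (sole → essential)
  24 | 01-000  (sole → essential)
  30 | 011110  (sole → essential)
  33 | -00001  (sole → essential)
  38 | -00110,1-0110,10-110
  40 | 101--0  (sole → essential)
  42 | 101--0  (sole → essential)
  44 | -01100,101--0
  46 | 10-110,101--0,10111-
  47 | -01111,10111-
  51 | 11-011,110-11
  52 | 1101--  (sole → essential)
  53 | 1101--  (sole → essential)
  54 | 1-0110,1101--
  55 | 110-11,1101--
  57 | 1110-1  (sole → essential)
  59 | 11-011,1110-1
Essential prime implicants: -00001, -00110, -01100, -01111, 000-01, 0000-1, 01-000, 0100-0, 011110, 101--0, 1101--, 1110-1
Petrick residual → 11-011
Minimum SOP uses 13 PIs: b'c'd'e'f + b'c'def' + b'cde'f' + b'cdef + a'b'c'e'f + a'b'c'd'f + a'bd'e'f' + a'bc'd'f' + a'bcdef' + ab'cf' + abd'ef + abc'd + abcd'f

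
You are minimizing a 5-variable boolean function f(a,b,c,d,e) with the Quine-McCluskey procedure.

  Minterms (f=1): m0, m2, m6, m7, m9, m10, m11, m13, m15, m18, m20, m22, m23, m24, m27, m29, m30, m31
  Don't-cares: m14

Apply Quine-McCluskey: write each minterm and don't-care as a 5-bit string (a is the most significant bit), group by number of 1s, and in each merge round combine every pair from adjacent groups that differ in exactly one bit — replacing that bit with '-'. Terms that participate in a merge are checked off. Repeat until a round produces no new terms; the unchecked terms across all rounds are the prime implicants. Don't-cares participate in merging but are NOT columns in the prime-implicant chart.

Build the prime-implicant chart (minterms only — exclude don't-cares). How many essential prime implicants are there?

8

[col 0] 00000*, 00010*, 00110*, 00111*, 01001*, 01010*, 01011*, 01101*, 01110*, 01111*, 10010*, 10100*, 10110*, 10111*, 11000, 11011*, 11101*, 11110*, 11111*
[col 1] -0010*, -0110*, -0111*, -1011*, -1101*, -1110*, -1111*, 0-010*, 0-110*, 0-111*, 00-10*, 000-0, 0011-*, 01-01*, 01-10*, 01-11*, 010-1*, 0101-*, 011-1*, 0111-*, 1-110*, 1-111*, 10-10*, 101-0, 1011-*, 11-11*, 111-1*, 1111-*
[col 2] --110*, --111*, -0-10, -011-*, -1-11, -11-1, -111-*, 0--10, 0-11-*, 01--1, 01-1-, 1-11-*
[col 3] --11-
Prime implicants: --11-, -0-10, -1-11, -11-1, 0--10, 000-0, 01--1, 01-1-, 101-0, 11000
PI chart (minterm → PIs covering it):
  0 | 000-0  (sole → essential)
  2 | -0-10,0--10,000-0
  6 | --11-,-0-10,0--10
  7 | --11-  (sole → essential)
  9 | 01--1  (sole → essential)
  10 | 0--10,01-1-
  11 | -1-11,01--1,01-1-
  13 | -11-1,01--1
  15 | --11-,-1-11,-11-1,01--1,01-1-
  18 | -0-10  (sole → essential)
  20 | 101-0  (sole → essential)
  22 | --11-,-0-10,101-0
  23 | --11-  (sole → essential)
  24 | 11000  (sole → essential)
  27 | -1-11  (sole → essential)
  29 | -11-1  (sole → essential)
  30 | --11-  (sole → essential)
  31 | --11-,-1-11,-11-1
Essential prime implicants: --11-, -0-10, -1-11, -11-1, 000-0, 01--1, 101-0, 11000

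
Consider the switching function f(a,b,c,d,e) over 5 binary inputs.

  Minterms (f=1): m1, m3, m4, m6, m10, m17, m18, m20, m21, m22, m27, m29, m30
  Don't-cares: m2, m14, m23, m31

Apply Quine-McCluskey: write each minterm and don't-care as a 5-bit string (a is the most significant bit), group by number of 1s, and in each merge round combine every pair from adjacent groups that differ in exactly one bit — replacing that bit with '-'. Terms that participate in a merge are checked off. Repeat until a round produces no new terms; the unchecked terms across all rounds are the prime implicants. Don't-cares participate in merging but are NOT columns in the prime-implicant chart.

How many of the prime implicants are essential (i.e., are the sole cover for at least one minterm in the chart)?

5

[col 0] 00001*, 00010*, 00011*, 00100*, 00110*, 01010*, 01110*, 10001*, 10010*, 10100*, 10101*, 10110*, 10111*, 11011*, 11101*, 11110*, 11111*
[col 1] -0001, -0010*, -0100*, -0110*, -1110*, 0-010*, 0-110*, 00-10*, 000-1, 0001-, 001-0*, 01-10*, 1-101*, 1-110*, 1-111*, 10-01, 10-10*, 101-0*, 101-1*, 1010-*, 1011-*, 11-11, 111-1*, 1111-*
[col 2] --110, -0-10, -01-0, 0--10, 1-1-1, 1-11-, 101--
Prime implicants: --110, -0-10, -0001, -01-0, 0--10, 000-1, 0001-, 1-1-1, 1-11-, 10-01, 101--, 11-11
PI chart (minterm → PIs covering it):
  1 | -0001,000-1
  3 | 000-1,0001-
  4 | -01-0  (sole → essential)
  6 | --110,-0-10,-01-0,0--10
  10 | 0--10  (sole → essential)
  17 | -0001,10-01
  18 | -0-10  (sole → essential)
  20 | -01-0,101--
  21 | 1-1-1,10-01,101--
  22 | --110,-0-10,-01-0,1-11-,101--
  27 | 11-11  (sole → essential)
  29 | 1-1-1  (sole → essential)
  30 | --110,1-11-
Essential prime implicants: -0-10, -01-0, 0--10, 1-1-1, 11-11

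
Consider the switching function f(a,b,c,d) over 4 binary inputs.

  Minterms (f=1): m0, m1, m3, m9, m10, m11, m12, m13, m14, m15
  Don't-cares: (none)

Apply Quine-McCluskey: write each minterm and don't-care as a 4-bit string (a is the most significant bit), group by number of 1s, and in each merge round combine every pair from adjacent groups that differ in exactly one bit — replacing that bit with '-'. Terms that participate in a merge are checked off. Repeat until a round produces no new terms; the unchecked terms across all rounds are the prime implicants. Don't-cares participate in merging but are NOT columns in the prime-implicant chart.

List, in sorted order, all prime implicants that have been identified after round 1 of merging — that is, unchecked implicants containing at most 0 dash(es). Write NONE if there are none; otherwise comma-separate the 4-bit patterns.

NONE

Round 0: 0000✓ 0001✓ 0011✓ 1001✓ 1010✓ 1011✓ 1100✓ 1101✓ 1110✓ 1111✓
Round 1: -001✓ -011✓ 00-1✓ 000- 1-01✓ 1-10✓ 1-11✓ 10-1✓ 101-✓ 11-0✓ 11-1✓ 110-✓ 111-✓
Round 2: -0-1 1--1 1-1- 11--
PIs = {-0-1, 000-, 1--1, 1-1-, 11--}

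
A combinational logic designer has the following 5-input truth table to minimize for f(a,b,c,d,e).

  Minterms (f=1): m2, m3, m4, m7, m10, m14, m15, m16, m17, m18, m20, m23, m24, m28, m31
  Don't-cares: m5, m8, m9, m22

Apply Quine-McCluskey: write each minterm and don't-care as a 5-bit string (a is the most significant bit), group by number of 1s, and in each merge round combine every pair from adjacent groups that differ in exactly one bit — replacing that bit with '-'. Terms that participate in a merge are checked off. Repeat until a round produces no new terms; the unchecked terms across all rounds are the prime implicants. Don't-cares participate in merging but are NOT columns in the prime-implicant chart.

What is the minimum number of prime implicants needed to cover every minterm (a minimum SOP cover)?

Round 0: 00010✓ 00011✓ 00100✓ 00101✓ 00111✓ 01000✓ 01001✓ 01010✓ 01110✓ 01111✓ 10000✓ 10001✓ 10010✓ 10100✓ 10110✓ 10111✓ 11000✓ 11100✓ 11111✓
Round 1: -0010 -0100 -0111✓ -1000 -1111✓ 0-010 0-111✓ 00-11 0001- 001-1 0010- 01-10 010-0 0100- 0111- 1-000✓ 1-100✓ 1-111✓ 10-00✓ 10-10✓ 100-0✓ 1000- 101-0✓ 1011- 11-00✓
Round 2: --111 1--00 10--0
PIs = {--111, -0010, -0100, -1000, 0-010, 00-11, 0001-, 001-1, 0010-, 01-10, 010-0, 0100-, 0111-, 1--00, 10--0, 1000-, 1011-}
Coverage chart:
  m2: -0010,0-010,0001-
  m3: 00-11,0001-
  m4: -0100,0010-
  m7: --111,00-11,001-1
  m10: 0-010,01-10,010-0
  m14: 01-10,0111-
  m15: --111,0111-
  m16: 1--00,10--0,1000-
  m17: 1000- ←essential
  m18: -0010,10--0
  m20: -0100,1--00,10--0
  m23: --111,1011-
  m24: -1000,1--00
  m28: 1--00 ←essential
  m31: --111 ←essential
Essential: --111, 1--00, 1000-
Petrick residual → -0010, -0100, 00-11, 01-10
Min cover (7 terms): cde + b'c'de' + b'cd'e' + a'b'de + a'bde' + ad'e' + ab'c'd'

7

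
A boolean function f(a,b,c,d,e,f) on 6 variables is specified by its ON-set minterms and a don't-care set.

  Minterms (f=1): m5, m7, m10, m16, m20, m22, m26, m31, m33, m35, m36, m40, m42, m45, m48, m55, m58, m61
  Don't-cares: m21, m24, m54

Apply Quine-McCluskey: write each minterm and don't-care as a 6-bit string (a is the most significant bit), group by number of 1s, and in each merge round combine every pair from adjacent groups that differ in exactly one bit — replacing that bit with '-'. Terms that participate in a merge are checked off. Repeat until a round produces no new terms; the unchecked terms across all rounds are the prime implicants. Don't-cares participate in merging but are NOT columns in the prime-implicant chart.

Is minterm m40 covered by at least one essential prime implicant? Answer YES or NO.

YES

Round 0: 000101✓ 000111✓ 001010✓ 010000✓ 010100✓ 010101✓ 010110✓ 011000✓ 011010✓ 011111 100001✓ 100011✓ 100100 101000✓ 101010✓ 101101✓ 110000✓ 110110✓ 110111✓ 111010✓ 111101✓
Round 1: -01010✓ -10000 -10110 -11010✓ 0-0101 0-1010✓ 0001-1 01-000 010-00 0101-0 01010- 0110-0 1-1010✓ 1-1101 1000-1 1010-0 11011-
Round 2: --1010
PIs = {--1010, -10000, -10110, 0-0101, 0001-1, 01-000, 010-00, 0101-0, 01010-, 0110-0, 011111, 1-1101, 1000-1, 100100, 1010-0, 11011-}
Coverage chart:
  m5: 0-0101,0001-1
  m7: 0001-1 ←essential
  m10: --1010 ←essential
  m16: -10000,01-000,010-00
  m20: 010-00,0101-0,01010-
  m22: -10110,0101-0
  m26: --1010,0110-0
  m31: 011111 ←essential
  m33: 1000-1 ←essential
  m35: 1000-1 ←essential
  m36: 100100 ←essential
  m40: 1010-0 ←essential
  m42: --1010,1010-0
  m45: 1-1101 ←essential
  m48: -10000 ←essential
  m55: 11011- ←essential
  m58: --1010 ←essential
  m61: 1-1101 ←essential
Essential: --1010, -10000, 0001-1, 011111, 1-1101, 1000-1, 100100, 1010-0, 11011-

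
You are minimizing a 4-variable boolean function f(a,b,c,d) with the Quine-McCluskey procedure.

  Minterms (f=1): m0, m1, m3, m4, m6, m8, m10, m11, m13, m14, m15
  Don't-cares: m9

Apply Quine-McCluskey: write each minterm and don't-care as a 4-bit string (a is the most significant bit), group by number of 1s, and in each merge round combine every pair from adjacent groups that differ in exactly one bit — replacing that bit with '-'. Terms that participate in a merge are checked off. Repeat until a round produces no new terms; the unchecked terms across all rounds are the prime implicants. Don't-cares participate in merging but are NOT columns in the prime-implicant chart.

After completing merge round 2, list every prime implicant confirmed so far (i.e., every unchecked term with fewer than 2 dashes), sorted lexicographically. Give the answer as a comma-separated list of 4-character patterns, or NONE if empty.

-110, 0-00, 01-0

Round 0: 0000✓ 0001✓ 0011✓ 0100✓ 0110✓ 1000✓ 1001✓ 1010✓ 1011✓ 1101✓ 1110✓ 1111✓
Round 1: -000✓ -001✓ -011✓ -110 0-00 00-1✓ 000-✓ 01-0 1-01✓ 1-10✓ 1-11✓ 10-0✓ 10-1✓ 100-✓ 101-✓ 11-1✓ 111-✓
Round 2: -0-1 -00- 1--1 1-1- 10--
PIs = {-0-1, -00-, -110, 0-00, 01-0, 1--1, 1-1-, 10--}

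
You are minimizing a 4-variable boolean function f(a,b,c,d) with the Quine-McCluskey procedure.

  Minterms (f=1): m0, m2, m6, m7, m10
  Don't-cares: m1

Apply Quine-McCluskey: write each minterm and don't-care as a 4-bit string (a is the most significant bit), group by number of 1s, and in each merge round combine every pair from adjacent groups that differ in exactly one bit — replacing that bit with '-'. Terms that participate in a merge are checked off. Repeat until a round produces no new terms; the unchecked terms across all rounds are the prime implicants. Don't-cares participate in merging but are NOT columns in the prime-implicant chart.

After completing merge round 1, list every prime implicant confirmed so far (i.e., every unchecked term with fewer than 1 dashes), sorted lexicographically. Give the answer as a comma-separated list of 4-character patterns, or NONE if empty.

NONE

[col 0] 0000*, 0001*, 0010*, 0110*, 0111*, 1010*
[col 1] -010, 0-10, 00-0, 000-, 011-
Prime implicants: -010, 0-10, 00-0, 000-, 011-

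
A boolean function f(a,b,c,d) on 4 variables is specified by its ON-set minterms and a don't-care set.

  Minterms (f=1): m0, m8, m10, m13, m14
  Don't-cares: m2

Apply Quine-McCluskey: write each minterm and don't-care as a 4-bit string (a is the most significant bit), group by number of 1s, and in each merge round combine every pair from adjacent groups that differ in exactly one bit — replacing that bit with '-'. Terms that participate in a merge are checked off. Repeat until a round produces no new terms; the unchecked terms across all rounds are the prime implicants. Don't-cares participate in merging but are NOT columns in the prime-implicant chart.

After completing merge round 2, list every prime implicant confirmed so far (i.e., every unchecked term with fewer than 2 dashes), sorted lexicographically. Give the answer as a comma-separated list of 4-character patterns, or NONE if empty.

1-10, 1101

Round 0: 0000✓ 0010✓ 1000✓ 1010✓ 1101 1110✓
Round 1: -000✓ -010✓ 00-0✓ 1-10 10-0✓
Round 2: -0-0
PIs = {-0-0, 1-10, 1101}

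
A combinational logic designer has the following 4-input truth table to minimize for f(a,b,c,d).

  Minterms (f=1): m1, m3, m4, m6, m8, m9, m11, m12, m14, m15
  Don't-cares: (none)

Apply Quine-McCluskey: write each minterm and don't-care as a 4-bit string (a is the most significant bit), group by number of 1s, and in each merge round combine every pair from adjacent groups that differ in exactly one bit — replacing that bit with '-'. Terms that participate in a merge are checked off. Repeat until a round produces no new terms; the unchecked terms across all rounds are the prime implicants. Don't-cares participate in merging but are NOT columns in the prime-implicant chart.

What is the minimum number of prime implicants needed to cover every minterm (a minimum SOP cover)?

[col 0] 0001*, 0011*, 0100*, 0110*, 1000*, 1001*, 1011*, 1100*, 1110*, 1111*
[col 1] -001*, -011*, -100*, -110*, 00-1*, 01-0*, 1-00, 1-11, 10-1*, 100-, 11-0*, 111-
[col 2] -0-1, -1-0
Prime implicants: -0-1, -1-0, 1-00, 1-11, 100-, 111-
PI chart (minterm → PIs covering it):
  1 | -0-1  (sole → essential)
  3 | -0-1  (sole → essential)
  4 | -1-0  (sole → essential)
  6 | -1-0  (sole → essential)
  8 | 1-00,100-
  9 | -0-1,100-
  11 | -0-1,1-11
  12 | -1-0,1-00
  14 | -1-0,111-
  15 | 1-11,111-
Essential prime implicants: -0-1, -1-0
Petrick residual → 1-00, 1-11
Minimum SOP uses 4 PIs: b'd + bd' + ac'd' + acd

4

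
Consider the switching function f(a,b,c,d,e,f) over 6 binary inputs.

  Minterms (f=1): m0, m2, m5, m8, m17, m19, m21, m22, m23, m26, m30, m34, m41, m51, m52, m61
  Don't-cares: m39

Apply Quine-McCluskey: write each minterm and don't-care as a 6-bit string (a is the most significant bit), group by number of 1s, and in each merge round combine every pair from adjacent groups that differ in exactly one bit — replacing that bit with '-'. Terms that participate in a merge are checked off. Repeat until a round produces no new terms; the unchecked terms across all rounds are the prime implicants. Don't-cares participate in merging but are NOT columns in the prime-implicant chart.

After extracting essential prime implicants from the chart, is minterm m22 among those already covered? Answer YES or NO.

NO

[col 0] 000000*, 000010*, 000101*, 001000*, 010001*, 010011*, 010101*, 010110*, 010111*, 011010*, 011110*, 100010*, 100111, 101001, 110011*, 110100, 111101
[col 1] -00010, -10011, 0-0101, 00-000, 0000-0, 01-110, 010-01*, 010-11*, 0100-1*, 0101-1*, 01011-, 011-10
[col 2] 010--1
Prime implicants: -00010, -10011, 0-0101, 00-000, 0000-0, 01-110, 010--1, 01011-, 011-10, 100111, 101001, 110100, 111101
PI chart (minterm → PIs covering it):
  0 | 00-000,0000-0
  2 | -00010,0000-0
  5 | 0-0101  (sole → essential)
  8 | 00-000  (sole → essential)
  17 | 010--1  (sole → essential)
  19 | -10011,010--1
  21 | 0-0101,010--1
  22 | 01-110,01011-
  23 | 010--1,01011-
  26 | 011-10  (sole → essential)
  30 | 01-110,011-10
  34 | -00010  (sole → essential)
  41 | 101001  (sole → essential)
  51 | -10011  (sole → essential)
  52 | 110100  (sole → essential)
  61 | 111101  (sole → essential)
Essential prime implicants: -00010, -10011, 0-0101, 00-000, 010--1, 011-10, 101001, 110100, 111101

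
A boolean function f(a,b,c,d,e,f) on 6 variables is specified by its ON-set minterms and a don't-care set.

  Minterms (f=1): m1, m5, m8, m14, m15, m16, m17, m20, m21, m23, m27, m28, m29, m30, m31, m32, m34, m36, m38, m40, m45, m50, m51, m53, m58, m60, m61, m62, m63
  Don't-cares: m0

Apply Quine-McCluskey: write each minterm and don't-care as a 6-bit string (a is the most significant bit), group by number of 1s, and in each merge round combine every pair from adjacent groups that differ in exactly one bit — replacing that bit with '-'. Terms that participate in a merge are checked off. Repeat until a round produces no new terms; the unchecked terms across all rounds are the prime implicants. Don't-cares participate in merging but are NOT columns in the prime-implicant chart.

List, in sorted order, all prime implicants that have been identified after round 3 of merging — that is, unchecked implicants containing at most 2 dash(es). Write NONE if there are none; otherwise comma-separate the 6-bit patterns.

-0-000, -1-101, 0-0-01, 0-000-, 0-111-, 01-1-1, 01-10-, 010-0-, 011-11, 1-0010, 1-1101, 100--0, 11-010, 11001-, 111-10

size-2^0 implicants → 000000(✓)  000001(✓)  000101(✓)  001000(✓)  001110(✓)  001111(✓)  010000(✓)  010001(✓)  010100(✓)  010101(✓)  010111(✓)  011011(✓)  011100(✓)  011101(✓)  011110(✓)  011111(✓)  100000(✓)  100010(✓)  100100(✓)  100110(✓)  101000(✓)  101101(✓)  110010(✓)  110011(✓)  110101(✓)  111010(✓)  111100(✓)  111101(✓)  111110(✓)  111111(✓)
size-2^1 implicants → -00000(✓)  -01000(✓)  -10101(✓)  -11100(✓)  -11101(✓)  -11110(✓)  -11111(✓)  0-0000(✓)  0-0001(✓)  0-0101(✓)  0-1110(✓)  0-1111(✓)  00-000(✓)  000-01(✓)  00000-(✓)  00111-(✓)  01-100(✓)  01-101(✓)  01-111(✓)  010-00(✓)  010-01(✓)  01000-(✓)  0101-1(✓)  01010-(✓)  011-11  0111-0(✓)  0111-1(✓)  01110-(✓)  01111-(✓)  1-0010  1-1101  10-000(✓)  100-00(✓)  100-10(✓)  1000-0(✓)  1001-0(✓)  11-010  11-101(✓)  11001-  111-10  1111-0(✓)  1111-1(✓)  11110-(✓)  11111-(✓)
size-2^2 implicants → -0-000  -1-101  -111-0(✓)  -111-1(✓)  -1110-(✓)  -1111-(✓)  0-0-01  0-000-  0-111-  01-1-1  01-10-  010-0-  0111--(✓)  100--0  1111--(✓)
size-2^3 implicants → -111--
Unchecked terms (primes): -0-000, -1-101, -111--, 0-0-01, 0-000-, 0-111-, 01-1-1, 01-10-, 010-0-, 011-11, 1-0010, 1-1101, 100--0, 11-010, 11001-, 111-10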